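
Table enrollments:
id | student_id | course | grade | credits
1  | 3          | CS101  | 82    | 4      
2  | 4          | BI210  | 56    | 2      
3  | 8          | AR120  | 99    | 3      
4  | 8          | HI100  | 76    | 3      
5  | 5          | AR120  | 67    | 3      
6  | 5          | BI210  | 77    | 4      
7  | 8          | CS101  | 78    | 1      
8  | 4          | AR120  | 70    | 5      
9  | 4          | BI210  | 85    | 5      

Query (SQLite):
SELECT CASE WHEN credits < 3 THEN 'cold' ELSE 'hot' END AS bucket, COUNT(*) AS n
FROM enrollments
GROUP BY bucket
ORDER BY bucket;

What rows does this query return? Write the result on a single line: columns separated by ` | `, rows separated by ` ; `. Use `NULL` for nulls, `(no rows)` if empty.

cold | 2 ; hot | 7

Bucket rows by credits < 3 → 'cold' else 'hot'; count each bucket.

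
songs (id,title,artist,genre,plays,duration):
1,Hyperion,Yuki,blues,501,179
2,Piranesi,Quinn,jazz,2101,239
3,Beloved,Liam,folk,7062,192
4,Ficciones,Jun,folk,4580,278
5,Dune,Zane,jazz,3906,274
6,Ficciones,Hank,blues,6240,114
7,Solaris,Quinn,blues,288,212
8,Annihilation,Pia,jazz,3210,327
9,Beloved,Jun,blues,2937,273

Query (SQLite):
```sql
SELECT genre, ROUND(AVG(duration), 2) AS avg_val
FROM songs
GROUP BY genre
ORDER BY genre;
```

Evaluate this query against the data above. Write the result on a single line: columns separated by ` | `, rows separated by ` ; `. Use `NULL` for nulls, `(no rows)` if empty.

blues | 194.5 ; folk | 235 ; jazz | 280

Partition songs by genre; compute ROUND(AVG(duration), 2) within each group.
  blues: ids {1, 6, 7, 9} → ROUND(AVG(duration), 2)=194.5
  folk: ids {3, 4} → ROUND(AVG(duration), 2)=235
  jazz: ids {2, 5, 8} → ROUND(AVG(duration), 2)=280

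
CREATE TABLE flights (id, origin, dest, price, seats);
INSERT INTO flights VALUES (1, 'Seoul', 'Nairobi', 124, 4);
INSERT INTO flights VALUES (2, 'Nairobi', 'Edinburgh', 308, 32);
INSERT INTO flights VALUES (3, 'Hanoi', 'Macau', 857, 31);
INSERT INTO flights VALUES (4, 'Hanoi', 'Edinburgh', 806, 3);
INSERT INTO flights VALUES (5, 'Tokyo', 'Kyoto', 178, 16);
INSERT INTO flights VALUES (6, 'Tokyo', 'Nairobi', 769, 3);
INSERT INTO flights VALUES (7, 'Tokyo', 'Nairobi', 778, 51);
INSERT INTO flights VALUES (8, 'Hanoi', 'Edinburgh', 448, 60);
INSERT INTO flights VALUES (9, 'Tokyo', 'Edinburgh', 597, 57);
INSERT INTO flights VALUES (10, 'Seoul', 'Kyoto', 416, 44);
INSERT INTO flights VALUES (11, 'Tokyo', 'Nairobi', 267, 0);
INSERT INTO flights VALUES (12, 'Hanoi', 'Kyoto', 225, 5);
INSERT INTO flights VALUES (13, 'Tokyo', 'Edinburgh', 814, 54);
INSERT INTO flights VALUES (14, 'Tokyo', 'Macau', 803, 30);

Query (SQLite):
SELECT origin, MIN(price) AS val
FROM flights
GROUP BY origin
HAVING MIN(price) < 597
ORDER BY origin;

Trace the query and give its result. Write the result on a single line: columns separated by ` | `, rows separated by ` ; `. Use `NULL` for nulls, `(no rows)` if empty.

Partition flights by origin; compute MIN(price) within each group.
HAVING: keep groups where MIN(price) < 597.
  Hanoi: ids {3, 4, 8, 12} → MIN(price)=225
  Nairobi: ids {2} → MIN(price)=308
  Seoul: ids {1, 10} → MIN(price)=124
  Tokyo: ids {5, 6, 7, 9, 11, 13, 14} → MIN(price)=178

Hanoi | 225 ; Nairobi | 308 ; Seoul | 124 ; Tokyo | 178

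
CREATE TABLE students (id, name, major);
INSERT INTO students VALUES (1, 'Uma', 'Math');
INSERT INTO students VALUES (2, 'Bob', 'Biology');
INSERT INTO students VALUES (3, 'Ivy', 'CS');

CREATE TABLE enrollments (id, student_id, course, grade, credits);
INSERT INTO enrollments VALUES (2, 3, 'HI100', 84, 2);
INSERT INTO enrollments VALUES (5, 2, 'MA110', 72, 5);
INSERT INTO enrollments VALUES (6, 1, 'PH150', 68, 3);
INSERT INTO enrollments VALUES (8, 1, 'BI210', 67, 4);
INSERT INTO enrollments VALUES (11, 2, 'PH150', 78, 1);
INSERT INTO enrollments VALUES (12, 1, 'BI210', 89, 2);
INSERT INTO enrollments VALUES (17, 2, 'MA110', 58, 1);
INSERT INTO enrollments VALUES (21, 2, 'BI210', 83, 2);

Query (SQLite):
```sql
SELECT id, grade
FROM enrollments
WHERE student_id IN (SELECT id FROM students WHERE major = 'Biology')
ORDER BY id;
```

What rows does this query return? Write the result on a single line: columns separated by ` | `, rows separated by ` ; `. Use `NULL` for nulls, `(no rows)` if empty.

5 | 72 ; 11 | 78 ; 17 | 58 ; 21 | 83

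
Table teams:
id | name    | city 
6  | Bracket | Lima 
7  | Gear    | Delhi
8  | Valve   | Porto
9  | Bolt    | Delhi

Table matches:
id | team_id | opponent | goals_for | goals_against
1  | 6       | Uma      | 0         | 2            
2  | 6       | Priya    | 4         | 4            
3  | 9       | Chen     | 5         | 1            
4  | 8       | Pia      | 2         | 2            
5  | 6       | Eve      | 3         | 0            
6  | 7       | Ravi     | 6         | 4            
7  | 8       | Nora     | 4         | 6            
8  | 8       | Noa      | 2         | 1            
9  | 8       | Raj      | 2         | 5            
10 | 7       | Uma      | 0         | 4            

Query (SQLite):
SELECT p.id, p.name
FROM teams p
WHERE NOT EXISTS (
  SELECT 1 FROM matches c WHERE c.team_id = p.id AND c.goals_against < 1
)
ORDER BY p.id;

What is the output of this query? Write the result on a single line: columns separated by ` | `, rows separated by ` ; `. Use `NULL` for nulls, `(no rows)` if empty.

7 | Gear ; 8 | Valve ; 9 | Bolt

For each teams row, check whether any matches with matching team_id has goals_against < 1.
Keep rows where that is false.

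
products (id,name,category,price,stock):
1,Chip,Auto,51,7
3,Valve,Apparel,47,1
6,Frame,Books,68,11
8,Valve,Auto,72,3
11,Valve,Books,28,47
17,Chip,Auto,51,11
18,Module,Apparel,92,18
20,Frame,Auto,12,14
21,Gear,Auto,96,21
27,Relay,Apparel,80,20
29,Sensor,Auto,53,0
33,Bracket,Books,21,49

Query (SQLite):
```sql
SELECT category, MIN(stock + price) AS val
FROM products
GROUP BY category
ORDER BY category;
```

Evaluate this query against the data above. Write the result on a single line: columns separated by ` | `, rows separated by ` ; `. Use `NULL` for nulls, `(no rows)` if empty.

For each row compute stock + price.
Group by category; take MIN of the expression per group.
  Apparel: ids {3, 18, 27} → MIN(stock + price)=48
  Auto: ids {1, 8, 17, 20, 21, 29} → MIN(stock + price)=26
  Books: ids {6, 11, 33} → MIN(stock + price)=70

Apparel | 48 ; Auto | 26 ; Books | 70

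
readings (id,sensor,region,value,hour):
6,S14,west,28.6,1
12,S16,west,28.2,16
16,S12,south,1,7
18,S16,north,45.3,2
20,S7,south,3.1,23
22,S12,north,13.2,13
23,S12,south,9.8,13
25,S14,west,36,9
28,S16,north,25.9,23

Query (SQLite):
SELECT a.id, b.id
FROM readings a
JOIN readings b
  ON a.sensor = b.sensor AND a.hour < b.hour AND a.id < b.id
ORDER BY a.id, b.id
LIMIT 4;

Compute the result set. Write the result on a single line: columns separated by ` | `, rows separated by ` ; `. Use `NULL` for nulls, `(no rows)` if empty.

Pairs (a,b) with same sensor, a.hour < b.hour, a.id < b.id.
sensor groups: S12:{16,22,23} S14:{6,25} S16:{12,18,28} S7:{20}
Ordered by (a.id, b.id); first 4.

6 | 25 ; 12 | 28 ; 16 | 22 ; 16 | 23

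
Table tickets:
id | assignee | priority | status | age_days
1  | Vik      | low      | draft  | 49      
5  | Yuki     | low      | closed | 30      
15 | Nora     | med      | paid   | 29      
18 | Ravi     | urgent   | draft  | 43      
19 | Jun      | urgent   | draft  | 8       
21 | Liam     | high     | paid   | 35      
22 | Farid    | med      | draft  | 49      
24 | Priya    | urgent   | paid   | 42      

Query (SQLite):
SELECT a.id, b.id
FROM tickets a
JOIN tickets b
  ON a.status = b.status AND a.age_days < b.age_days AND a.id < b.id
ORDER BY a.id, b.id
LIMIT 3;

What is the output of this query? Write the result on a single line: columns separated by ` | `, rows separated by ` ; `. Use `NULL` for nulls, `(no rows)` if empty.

15 | 21 ; 15 | 24 ; 18 | 22

Pairs (a,b) with same status, a.age_days < b.age_days, a.id < b.id.
status groups: closed:{5} draft:{1,18,19,22} paid:{15,21,24}
Ordered by (a.id, b.id); first 3.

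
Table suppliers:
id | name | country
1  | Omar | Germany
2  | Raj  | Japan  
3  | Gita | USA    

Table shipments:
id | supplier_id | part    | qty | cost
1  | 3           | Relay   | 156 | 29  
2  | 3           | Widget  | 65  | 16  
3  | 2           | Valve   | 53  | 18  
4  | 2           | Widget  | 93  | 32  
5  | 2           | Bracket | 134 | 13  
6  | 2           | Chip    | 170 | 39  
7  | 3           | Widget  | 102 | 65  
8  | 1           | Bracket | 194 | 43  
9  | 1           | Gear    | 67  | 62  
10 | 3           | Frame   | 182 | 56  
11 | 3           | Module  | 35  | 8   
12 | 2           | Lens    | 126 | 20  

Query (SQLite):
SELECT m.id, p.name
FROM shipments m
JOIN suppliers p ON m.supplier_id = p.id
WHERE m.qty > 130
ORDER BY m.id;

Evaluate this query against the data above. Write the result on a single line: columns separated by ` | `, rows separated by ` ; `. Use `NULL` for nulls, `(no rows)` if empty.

1 | Gita ; 5 | Raj ; 6 | Raj ; 8 | Omar ; 10 | Gita

Each shipments row matches the suppliers row where supplier_id = suppliers.id.
Then keep rows with m.qty > 130.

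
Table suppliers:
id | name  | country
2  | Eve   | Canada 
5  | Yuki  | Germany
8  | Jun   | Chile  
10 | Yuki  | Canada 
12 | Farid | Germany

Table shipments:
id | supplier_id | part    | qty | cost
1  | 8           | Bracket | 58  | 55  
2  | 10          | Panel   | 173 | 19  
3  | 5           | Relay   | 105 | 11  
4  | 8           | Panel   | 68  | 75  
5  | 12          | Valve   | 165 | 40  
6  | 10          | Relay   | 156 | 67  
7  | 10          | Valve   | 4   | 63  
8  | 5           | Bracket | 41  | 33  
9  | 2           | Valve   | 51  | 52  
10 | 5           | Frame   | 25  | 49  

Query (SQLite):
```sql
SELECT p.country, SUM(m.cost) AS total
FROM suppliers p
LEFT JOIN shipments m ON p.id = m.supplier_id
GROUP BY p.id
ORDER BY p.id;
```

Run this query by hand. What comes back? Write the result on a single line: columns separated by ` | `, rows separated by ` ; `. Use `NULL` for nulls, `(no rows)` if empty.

Canada | 52 ; Germany | 93 ; Chile | 130 ; Canada | 149 ; Germany | 40

LEFT JOIN keeps every suppliers row; unmatched ones get NULL for shipments columns.
Group by suppliers.id and compute SUM(m.cost). SUM over an all-NULL group is NULL.
  2: ids {9} → SUM(m.cost)=52
  5: ids {3, 8, 10} → SUM(m.cost)=93
  8: ids {1, 4} → SUM(m.cost)=130
  10: ids {2, 6, 7} → SUM(m.cost)=149
  12: ids {5} → SUM(m.cost)=40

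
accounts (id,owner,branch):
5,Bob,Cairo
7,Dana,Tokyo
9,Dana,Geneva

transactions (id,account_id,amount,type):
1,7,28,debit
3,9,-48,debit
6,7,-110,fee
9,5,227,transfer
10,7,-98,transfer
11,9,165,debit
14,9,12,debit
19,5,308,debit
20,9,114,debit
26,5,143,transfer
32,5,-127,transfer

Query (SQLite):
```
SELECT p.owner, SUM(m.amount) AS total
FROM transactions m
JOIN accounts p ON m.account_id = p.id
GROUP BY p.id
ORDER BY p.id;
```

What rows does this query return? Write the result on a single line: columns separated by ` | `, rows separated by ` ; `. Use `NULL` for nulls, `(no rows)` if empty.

Bob | 551 ; Dana | -180 ; Dana | 243

Join each transactions row to its accounts via account_id.
Group joined rows by accounts.id; compute SUM(m.amount) per group.
  5: ids {9, 19, 26, 32} → SUM(m.amount)=551
  7: ids {1, 6, 10} → SUM(m.amount)=-180
  9: ids {3, 11, 14, 20} → SUM(m.amount)=243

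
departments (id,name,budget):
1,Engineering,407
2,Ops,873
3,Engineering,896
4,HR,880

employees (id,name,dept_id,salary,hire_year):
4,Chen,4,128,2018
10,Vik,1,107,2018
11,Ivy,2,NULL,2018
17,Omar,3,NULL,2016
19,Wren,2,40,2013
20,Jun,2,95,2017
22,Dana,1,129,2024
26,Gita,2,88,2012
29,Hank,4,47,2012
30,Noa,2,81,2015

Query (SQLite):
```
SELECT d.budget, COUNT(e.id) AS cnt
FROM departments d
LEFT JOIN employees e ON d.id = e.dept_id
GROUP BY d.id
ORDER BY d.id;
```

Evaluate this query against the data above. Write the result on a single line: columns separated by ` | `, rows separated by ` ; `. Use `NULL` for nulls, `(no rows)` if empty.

407 | 2 ; 873 | 5 ; 896 | 1 ; 880 | 2

LEFT JOIN keeps every departments row; unmatched ones get NULL for employees columns.
Group by departments.id and compute COUNT(e.id). COUNT(col) of an all-NULL group is 0.
  1: ids {10, 22} → COUNT(e.id)=2
  2: ids {11, 19, 20, 26, 30} → COUNT(e.id)=5
  3: ids {17} → COUNT(e.id)=1
  4: ids {4, 29} → COUNT(e.id)=2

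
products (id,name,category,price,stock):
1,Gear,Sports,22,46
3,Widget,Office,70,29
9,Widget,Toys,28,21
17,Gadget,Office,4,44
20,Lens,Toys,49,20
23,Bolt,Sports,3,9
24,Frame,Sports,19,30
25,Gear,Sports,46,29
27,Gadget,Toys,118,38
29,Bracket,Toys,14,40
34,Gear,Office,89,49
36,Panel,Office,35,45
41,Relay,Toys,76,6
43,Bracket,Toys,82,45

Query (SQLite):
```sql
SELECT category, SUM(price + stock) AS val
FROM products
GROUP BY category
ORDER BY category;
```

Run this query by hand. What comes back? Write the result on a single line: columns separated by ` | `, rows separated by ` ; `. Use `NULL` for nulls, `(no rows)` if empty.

For each row compute price + stock.
Group by category; take SUM of the expression per group.
  Office: ids {3, 17, 34, 36} → SUM(price + stock)=365
  Sports: ids {1, 23, 24, 25} → SUM(price + stock)=204
  Toys: ids {9, 20, 27, 29, 41, 43} → SUM(price + stock)=537

Office | 365 ; Sports | 204 ; Toys | 537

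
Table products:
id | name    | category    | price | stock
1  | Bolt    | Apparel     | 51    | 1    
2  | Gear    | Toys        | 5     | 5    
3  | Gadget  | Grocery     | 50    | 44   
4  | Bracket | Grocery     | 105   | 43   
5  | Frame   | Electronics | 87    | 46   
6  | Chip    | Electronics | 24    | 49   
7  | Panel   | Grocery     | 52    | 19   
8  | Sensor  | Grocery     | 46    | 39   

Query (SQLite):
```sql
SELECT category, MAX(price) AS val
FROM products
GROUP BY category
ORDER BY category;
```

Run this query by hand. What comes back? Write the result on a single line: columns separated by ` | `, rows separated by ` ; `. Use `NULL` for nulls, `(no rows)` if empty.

Partition products by category; compute MAX(price) within each group.
  Apparel: ids {1} → MAX(price)=51
  Electronics: ids {5, 6} → MAX(price)=87
  Grocery: ids {3, 4, 7, 8} → MAX(price)=105
  Toys: ids {2} → MAX(price)=5

Apparel | 51 ; Electronics | 87 ; Grocery | 105 ; Toys | 5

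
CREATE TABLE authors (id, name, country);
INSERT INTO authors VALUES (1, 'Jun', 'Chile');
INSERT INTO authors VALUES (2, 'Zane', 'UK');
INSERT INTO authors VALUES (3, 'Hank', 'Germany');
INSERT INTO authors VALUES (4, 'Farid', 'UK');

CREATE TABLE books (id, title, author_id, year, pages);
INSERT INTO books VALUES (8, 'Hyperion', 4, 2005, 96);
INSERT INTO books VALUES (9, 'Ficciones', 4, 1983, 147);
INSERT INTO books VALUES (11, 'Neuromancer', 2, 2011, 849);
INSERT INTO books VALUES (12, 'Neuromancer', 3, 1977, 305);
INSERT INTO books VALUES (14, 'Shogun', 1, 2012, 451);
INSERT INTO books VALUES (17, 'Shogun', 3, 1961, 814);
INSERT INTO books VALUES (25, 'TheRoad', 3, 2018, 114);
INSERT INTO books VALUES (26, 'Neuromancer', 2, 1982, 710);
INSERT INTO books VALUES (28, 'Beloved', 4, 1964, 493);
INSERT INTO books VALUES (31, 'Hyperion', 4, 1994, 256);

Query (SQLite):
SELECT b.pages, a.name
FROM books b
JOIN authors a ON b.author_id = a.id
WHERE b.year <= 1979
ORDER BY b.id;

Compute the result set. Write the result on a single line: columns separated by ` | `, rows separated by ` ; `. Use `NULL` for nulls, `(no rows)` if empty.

305 | Hank ; 814 | Hank ; 493 | Farid

Each books row matches the authors row where author_id = authors.id.
Then keep rows with b.year <= 1979.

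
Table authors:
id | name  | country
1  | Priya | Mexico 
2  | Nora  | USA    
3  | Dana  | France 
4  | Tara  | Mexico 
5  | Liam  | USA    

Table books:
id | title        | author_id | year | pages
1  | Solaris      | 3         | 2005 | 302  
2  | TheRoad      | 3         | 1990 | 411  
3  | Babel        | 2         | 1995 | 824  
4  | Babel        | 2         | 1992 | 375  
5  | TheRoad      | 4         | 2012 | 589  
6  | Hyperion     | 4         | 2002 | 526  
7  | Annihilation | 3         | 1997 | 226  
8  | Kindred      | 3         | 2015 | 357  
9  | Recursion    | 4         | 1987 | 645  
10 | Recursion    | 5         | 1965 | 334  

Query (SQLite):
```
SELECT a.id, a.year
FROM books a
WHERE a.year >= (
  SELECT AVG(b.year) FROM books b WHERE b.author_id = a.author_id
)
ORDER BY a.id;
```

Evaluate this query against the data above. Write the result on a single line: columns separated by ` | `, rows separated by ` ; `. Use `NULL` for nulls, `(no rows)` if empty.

For each books row a, compute AVG(year) over rows sharing a.author_id.
Keep row a if a.year >= that per-group AVG.
  author_id=2: AVG(year) = 1993.5
  author_id=3: AVG(year) = 2001.75
  author_id=4: AVG(year) = 2000.333333
  author_id=5: AVG(year) = 1965.0

1 | 2005 ; 3 | 1995 ; 5 | 2012 ; 6 | 2002 ; 8 | 2015 ; 10 | 1965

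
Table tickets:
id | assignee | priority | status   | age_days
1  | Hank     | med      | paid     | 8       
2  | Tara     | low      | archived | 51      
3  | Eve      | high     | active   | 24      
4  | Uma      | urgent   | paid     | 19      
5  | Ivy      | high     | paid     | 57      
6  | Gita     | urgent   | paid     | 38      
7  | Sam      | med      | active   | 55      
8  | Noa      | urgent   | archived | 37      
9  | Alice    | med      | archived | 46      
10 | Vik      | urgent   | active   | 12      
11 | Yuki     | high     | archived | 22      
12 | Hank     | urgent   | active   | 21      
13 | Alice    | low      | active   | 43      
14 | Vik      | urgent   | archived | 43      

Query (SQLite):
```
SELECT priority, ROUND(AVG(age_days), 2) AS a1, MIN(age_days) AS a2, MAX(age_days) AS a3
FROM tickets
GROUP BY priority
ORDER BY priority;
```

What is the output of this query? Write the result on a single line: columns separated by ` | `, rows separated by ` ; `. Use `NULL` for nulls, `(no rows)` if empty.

high | 34.33 | 22 | 57 ; low | 47 | 43 | 51 ; med | 36.33 | 8 | 55 ; urgent | 28.33 | 12 | 43

Group tickets by priority.
Per group compute: ROUND(AVG(age_days), 2), MIN(age_days), MAX(age_days).
  high: ids {3, 5, 11} → ROUND(AVG(age_days), 2)=34.33, MIN(age_days)=22, MAX(age_days)=57
  low: ids {2, 13} → ROUND(AVG(age_days), 2)=47, MIN(age_days)=43, MAX(age_days)=51
  med: ids {1, 7, 9} → ROUND(AVG(age_days), 2)=36.33, MIN(age_days)=8, MAX(age_days)=55
  urgent: ids {4, 6, 8, 10, 12, 14} → ROUND(AVG(age_days), 2)=28.33, MIN(age_days)=12, MAX(age_days)=43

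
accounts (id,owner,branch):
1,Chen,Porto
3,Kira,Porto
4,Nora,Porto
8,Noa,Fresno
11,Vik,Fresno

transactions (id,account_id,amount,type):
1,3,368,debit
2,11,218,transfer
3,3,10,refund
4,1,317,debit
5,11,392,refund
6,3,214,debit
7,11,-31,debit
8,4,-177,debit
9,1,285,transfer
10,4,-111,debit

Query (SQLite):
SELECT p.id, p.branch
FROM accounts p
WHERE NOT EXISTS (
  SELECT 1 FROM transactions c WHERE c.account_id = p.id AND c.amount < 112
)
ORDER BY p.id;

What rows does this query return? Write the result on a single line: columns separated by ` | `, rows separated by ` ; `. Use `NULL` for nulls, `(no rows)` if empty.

For each accounts row, check whether any transactions with matching account_id has amount < 112.
Keep rows where that is false.

1 | Porto ; 8 | Fresno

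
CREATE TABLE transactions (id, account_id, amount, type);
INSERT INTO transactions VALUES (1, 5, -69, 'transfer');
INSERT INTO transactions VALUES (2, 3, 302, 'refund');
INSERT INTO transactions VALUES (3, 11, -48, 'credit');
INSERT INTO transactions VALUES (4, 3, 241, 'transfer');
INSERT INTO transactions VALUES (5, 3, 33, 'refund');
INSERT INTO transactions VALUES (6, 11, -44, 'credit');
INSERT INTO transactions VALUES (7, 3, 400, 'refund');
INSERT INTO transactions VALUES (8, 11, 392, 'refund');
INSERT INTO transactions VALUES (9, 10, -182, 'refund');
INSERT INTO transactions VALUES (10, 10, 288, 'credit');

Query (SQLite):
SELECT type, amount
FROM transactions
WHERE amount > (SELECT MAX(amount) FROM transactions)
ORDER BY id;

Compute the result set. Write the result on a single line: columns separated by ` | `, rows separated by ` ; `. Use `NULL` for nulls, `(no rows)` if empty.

Scalar subquery: MAX(amount) over all transactions rows = 400.
Keep rows where amount > that value.

(no rows)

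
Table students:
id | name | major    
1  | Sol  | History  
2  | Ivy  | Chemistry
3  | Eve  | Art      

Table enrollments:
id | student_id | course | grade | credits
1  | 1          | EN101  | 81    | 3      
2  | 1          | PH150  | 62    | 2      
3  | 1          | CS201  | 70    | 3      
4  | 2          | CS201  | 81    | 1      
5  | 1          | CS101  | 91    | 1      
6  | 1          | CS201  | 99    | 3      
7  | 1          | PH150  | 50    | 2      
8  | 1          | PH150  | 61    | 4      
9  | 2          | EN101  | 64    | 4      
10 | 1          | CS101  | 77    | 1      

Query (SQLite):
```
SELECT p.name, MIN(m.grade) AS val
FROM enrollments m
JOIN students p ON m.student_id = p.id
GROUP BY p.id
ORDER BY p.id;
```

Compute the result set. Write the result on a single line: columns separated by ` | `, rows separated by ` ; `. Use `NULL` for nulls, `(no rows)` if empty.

Sol | 50 ; Ivy | 64

Join each enrollments row to its students via student_id.
Group joined rows by students.id; compute MIN(m.grade) per group.
  1: ids {1, 2, 3, 5, 6, 7, 8, 10} → MIN(m.grade)=50
  2: ids {4, 9} → MIN(m.grade)=64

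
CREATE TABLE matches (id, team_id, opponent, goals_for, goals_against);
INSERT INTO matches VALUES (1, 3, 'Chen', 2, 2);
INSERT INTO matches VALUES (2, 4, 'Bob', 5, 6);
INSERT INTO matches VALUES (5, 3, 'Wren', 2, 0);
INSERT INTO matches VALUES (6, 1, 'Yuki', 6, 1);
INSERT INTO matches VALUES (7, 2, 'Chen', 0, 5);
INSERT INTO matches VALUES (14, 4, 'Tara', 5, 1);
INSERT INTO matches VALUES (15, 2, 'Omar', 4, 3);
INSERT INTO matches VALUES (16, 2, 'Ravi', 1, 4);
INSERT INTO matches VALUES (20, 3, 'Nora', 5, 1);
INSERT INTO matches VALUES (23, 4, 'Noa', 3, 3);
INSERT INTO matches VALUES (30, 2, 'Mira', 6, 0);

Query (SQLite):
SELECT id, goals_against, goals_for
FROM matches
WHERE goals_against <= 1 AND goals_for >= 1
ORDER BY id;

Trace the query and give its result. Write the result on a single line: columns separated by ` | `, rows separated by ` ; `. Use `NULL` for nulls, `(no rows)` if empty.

goals_against <= 1: ids {5, 6, 14, 20, 30}
goals_for >= 1: ids {1, 2, 5, 6, 14, 15, 16, 20, 23, 30}
Combine with AND.

5 | 0 | 2 ; 6 | 1 | 6 ; 14 | 1 | 5 ; 20 | 1 | 5 ; 30 | 0 | 6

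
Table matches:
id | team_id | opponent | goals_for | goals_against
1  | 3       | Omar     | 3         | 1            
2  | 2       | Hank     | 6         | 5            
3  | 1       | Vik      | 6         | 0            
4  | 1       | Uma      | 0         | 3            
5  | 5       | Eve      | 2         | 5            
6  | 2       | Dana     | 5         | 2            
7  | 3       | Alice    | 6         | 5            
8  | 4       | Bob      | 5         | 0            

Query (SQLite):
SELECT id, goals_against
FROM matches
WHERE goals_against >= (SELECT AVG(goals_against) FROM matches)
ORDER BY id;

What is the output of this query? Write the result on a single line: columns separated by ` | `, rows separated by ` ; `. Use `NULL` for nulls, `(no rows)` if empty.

Scalar subquery: AVG(goals_against) over all matches rows = 2.625.
Keep rows where goals_against >= that value.

2 | 5 ; 4 | 3 ; 5 | 5 ; 7 | 5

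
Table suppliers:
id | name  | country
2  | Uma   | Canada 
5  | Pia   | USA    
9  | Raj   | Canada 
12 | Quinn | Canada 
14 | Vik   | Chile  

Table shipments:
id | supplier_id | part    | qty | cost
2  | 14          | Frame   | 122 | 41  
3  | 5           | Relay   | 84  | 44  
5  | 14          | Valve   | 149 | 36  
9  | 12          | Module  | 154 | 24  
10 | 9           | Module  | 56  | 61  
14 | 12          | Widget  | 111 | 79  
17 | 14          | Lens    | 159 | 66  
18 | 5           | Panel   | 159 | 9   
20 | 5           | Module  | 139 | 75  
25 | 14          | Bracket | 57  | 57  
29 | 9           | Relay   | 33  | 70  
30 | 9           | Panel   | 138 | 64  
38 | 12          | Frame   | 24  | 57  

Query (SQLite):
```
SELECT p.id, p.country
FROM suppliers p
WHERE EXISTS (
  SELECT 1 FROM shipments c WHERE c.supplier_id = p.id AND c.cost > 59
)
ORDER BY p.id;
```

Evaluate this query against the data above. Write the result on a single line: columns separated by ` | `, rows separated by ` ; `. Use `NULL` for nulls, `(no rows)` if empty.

For each suppliers row, check whether any shipments with matching supplier_id has cost > 59.
Keep rows where that is true.

5 | USA ; 9 | Canada ; 12 | Canada ; 14 | Chile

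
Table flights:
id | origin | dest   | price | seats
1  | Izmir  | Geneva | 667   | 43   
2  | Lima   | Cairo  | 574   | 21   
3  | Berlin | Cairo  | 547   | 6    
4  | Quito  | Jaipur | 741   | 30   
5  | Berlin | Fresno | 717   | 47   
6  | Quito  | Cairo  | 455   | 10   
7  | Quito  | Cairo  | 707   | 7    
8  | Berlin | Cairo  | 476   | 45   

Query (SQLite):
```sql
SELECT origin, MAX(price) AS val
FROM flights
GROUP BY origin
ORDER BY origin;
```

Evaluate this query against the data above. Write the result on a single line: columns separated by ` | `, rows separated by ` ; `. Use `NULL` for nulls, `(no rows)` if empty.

Partition flights by origin; compute MAX(price) within each group.
  Berlin: ids {3, 5, 8} → MAX(price)=717
  Izmir: ids {1} → MAX(price)=667
  Lima: ids {2} → MAX(price)=574
  Quito: ids {4, 6, 7} → MAX(price)=741

Berlin | 717 ; Izmir | 667 ; Lima | 574 ; Quito | 741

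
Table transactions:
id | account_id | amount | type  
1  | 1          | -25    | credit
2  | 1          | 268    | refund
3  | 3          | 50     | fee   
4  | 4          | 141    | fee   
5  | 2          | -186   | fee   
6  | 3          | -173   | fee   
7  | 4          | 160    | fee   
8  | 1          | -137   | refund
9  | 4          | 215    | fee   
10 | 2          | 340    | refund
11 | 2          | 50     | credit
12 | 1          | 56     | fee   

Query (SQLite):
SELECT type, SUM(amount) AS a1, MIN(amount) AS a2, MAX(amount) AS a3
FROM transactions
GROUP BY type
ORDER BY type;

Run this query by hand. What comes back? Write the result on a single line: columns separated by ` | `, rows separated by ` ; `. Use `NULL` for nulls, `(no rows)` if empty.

credit | 25 | -25 | 50 ; fee | 263 | -186 | 215 ; refund | 471 | -137 | 340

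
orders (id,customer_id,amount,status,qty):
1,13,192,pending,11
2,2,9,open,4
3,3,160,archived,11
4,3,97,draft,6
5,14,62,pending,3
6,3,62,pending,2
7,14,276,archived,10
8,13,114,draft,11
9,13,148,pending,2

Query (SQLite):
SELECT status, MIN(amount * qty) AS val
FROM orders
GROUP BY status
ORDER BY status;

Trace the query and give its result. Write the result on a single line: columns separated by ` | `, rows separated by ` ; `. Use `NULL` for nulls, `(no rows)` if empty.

For each row compute amount * qty.
Group by status; take MIN of the expression per group.
  archived: ids {3, 7} → MIN(amount * qty)=1760
  draft: ids {4, 8} → MIN(amount * qty)=582
  open: ids {2} → MIN(amount * qty)=36
  pending: ids {1, 5, 6, 9} → MIN(amount * qty)=124

archived | 1760 ; draft | 582 ; open | 36 ; pending | 124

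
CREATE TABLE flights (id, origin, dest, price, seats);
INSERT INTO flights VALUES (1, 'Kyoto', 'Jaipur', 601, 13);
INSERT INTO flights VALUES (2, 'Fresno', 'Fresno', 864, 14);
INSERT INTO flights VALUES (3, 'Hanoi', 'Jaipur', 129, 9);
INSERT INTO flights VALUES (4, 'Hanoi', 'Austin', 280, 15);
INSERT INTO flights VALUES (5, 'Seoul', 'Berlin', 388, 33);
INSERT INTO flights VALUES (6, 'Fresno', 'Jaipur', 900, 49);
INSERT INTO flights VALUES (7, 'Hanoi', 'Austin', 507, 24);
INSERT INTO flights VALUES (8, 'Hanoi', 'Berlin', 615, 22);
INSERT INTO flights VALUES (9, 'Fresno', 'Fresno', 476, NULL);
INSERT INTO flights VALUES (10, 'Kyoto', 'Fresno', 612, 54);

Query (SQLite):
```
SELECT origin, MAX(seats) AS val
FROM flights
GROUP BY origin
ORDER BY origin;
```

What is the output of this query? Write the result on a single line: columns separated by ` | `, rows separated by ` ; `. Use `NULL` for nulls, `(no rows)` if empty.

Fresno | 49 ; Hanoi | 24 ; Kyoto | 54 ; Seoul | 33

Partition flights by origin; compute MAX(seats) within each group.
  Fresno: ids {2, 6, 9} → MAX(seats)=49
  Hanoi: ids {3, 4, 7, 8} → MAX(seats)=24
  Kyoto: ids {1, 10} → MAX(seats)=54
  Seoul: ids {5} → MAX(seats)=33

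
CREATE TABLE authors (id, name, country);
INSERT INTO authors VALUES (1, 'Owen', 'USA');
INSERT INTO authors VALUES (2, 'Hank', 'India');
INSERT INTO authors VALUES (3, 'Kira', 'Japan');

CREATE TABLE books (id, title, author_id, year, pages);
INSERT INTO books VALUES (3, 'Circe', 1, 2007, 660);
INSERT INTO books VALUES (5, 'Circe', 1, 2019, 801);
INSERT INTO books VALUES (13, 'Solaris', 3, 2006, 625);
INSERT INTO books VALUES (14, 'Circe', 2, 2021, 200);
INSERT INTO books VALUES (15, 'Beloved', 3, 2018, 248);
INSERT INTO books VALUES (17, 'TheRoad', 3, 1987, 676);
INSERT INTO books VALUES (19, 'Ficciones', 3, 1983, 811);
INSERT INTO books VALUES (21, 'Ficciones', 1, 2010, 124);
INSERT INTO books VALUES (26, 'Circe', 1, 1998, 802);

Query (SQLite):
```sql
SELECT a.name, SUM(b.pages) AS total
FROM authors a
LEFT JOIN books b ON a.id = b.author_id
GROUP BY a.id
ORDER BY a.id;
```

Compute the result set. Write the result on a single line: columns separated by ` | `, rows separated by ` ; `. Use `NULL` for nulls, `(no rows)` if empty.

Owen | 2387 ; Hank | 200 ; Kira | 2360

LEFT JOIN keeps every authors row; unmatched ones get NULL for books columns.
Group by authors.id and compute SUM(b.pages). SUM over an all-NULL group is NULL.
  1: ids {3, 5, 21, 26} → SUM(b.pages)=2387
  2: ids {14} → SUM(b.pages)=200
  3: ids {13, 15, 17, 19} → SUM(b.pages)=2360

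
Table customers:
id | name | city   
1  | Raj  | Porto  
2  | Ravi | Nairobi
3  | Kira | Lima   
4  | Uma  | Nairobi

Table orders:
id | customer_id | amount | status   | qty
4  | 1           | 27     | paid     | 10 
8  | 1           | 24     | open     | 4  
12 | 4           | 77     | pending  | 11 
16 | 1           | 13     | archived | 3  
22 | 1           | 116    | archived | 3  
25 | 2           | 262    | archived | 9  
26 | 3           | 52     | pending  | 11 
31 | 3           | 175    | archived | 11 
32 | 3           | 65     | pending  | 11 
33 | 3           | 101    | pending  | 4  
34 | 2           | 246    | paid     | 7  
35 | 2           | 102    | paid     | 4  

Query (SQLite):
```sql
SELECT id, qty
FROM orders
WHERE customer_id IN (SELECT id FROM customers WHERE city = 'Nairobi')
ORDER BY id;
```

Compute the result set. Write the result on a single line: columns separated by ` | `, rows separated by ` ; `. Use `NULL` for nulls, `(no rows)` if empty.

Inner query: customers.id where city = 'Nairobi'.
Outer: keep orders rows whose customer_id is in that set.
Inner query → {2, 4}

12 | 11 ; 25 | 9 ; 34 | 7 ; 35 | 4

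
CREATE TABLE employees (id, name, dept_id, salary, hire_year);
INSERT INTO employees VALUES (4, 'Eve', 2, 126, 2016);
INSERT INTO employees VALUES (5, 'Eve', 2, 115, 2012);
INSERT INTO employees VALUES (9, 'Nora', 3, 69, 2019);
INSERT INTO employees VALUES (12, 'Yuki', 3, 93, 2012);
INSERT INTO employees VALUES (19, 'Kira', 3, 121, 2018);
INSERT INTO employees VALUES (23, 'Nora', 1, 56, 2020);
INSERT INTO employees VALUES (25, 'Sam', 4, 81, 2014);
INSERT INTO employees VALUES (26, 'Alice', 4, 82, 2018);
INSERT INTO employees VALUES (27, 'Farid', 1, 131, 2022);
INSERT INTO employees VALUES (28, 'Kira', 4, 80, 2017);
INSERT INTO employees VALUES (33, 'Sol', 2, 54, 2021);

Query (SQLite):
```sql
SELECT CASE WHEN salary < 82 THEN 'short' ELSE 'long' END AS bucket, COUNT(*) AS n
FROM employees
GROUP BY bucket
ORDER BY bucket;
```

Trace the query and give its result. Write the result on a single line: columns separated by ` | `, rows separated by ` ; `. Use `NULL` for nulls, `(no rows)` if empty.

long | 6 ; short | 5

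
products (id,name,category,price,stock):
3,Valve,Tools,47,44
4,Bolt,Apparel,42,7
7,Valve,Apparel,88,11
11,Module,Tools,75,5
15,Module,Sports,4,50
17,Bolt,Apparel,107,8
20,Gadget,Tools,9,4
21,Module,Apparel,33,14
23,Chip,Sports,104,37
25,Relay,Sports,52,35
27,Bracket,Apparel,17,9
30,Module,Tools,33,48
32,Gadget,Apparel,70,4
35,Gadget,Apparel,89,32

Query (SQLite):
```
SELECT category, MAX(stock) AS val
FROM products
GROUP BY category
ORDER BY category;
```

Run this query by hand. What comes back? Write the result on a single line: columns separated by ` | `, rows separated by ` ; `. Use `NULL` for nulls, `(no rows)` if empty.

Apparel | 32 ; Sports | 50 ; Tools | 48

Partition products by category; compute MAX(stock) within each group.
  Apparel: ids {4, 7, 17, 21, 27, 32, 35} → MAX(stock)=32
  Sports: ids {15, 23, 25} → MAX(stock)=50
  Tools: ids {3, 11, 20, 30} → MAX(stock)=48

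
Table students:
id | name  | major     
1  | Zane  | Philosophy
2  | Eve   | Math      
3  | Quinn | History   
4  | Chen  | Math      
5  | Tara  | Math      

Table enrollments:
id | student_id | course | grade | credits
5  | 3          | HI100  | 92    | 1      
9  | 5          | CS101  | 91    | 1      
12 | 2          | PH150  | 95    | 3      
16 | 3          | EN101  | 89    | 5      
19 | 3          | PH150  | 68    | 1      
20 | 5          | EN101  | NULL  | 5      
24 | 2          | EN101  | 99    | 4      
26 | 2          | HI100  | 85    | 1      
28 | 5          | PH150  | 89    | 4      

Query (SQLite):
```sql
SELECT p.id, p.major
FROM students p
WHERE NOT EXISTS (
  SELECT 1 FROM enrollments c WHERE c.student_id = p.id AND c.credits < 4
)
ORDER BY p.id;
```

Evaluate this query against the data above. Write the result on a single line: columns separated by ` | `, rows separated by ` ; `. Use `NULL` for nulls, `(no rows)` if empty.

For each students row, check whether any enrollments with matching student_id has credits < 4.
Keep rows where that is false.

1 | Philosophy ; 4 | Math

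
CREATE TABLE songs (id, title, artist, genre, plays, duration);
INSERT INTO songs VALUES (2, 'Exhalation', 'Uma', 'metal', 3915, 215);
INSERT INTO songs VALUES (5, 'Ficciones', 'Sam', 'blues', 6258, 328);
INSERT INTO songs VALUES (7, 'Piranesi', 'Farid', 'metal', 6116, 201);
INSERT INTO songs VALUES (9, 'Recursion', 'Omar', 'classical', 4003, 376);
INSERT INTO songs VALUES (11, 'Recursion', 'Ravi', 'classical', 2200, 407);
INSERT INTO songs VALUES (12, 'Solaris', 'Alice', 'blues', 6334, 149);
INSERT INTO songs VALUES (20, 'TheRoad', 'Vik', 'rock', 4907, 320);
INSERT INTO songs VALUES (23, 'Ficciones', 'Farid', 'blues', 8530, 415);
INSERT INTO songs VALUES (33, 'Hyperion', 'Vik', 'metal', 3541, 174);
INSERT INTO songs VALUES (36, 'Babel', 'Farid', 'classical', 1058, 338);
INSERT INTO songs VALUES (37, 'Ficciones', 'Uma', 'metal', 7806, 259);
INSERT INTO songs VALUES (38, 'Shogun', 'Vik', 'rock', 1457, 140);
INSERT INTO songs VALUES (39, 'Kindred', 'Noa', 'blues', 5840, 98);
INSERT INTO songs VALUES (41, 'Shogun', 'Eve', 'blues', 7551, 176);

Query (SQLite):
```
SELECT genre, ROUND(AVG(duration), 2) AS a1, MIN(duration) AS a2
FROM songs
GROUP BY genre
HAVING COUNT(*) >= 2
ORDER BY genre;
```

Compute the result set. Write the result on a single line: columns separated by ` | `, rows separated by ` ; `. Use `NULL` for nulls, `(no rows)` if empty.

Group songs by genre.
Per group compute: ROUND(AVG(duration), 2), MIN(duration).
HAVING: drop groups with fewer than 2 rows.
  blues: ids {5, 12, 23, 39, 41} → ROUND(AVG(duration), 2)=233.2, MIN(duration)=98
  classical: ids {9, 11, 36} → ROUND(AVG(duration), 2)=373.67, MIN(duration)=338
  metal: ids {2, 7, 33, 37} → ROUND(AVG(duration), 2)=212.25, MIN(duration)=174
  rock: ids {20, 38} → ROUND(AVG(duration), 2)=230, MIN(duration)=140

blues | 233.2 | 98 ; classical | 373.67 | 338 ; metal | 212.25 | 174 ; rock | 230 | 140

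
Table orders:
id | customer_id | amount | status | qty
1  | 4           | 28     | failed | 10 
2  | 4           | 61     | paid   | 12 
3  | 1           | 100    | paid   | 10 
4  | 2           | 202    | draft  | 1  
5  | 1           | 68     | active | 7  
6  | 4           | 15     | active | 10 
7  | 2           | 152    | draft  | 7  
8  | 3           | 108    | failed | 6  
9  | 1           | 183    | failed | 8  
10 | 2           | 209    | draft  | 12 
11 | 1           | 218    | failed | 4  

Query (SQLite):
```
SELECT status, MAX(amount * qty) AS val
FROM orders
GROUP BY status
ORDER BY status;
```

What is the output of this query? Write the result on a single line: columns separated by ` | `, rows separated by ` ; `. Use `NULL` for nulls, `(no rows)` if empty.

active | 476 ; draft | 2508 ; failed | 1464 ; paid | 1000

For each row compute amount * qty.
Group by status; take MAX of the expression per group.
  active: ids {5, 6} → MAX(amount * qty)=476
  draft: ids {4, 7, 10} → MAX(amount * qty)=2508
  failed: ids {1, 8, 9, 11} → MAX(amount * qty)=1464
  paid: ids {2, 3} → MAX(amount * qty)=1000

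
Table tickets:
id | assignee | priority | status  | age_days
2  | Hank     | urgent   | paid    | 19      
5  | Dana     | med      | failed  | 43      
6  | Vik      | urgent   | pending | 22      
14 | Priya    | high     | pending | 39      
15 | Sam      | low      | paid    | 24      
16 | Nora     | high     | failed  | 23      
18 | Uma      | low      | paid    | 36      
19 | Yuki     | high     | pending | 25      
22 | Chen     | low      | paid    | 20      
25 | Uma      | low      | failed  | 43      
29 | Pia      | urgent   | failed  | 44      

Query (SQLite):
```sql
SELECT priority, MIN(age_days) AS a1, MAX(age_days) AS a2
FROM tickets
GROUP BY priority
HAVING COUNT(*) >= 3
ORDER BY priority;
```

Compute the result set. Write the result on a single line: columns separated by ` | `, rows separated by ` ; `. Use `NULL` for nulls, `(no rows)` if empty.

high | 23 | 39 ; low | 20 | 43 ; urgent | 19 | 44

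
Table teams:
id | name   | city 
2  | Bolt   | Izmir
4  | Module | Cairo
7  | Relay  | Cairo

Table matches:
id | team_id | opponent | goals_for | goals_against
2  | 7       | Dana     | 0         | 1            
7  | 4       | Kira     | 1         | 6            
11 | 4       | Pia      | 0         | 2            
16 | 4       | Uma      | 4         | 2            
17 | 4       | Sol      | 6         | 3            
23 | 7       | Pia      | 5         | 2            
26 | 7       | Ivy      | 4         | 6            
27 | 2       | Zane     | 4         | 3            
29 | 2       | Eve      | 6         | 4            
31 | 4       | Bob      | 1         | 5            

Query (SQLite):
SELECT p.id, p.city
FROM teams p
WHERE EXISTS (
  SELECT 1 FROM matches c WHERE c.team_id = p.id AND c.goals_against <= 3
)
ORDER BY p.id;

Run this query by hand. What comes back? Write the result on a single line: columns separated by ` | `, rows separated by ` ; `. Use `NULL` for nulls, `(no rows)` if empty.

For each teams row, check whether any matches with matching team_id has goals_against <= 3.
Keep rows where that is true.

2 | Izmir ; 4 | Cairo ; 7 | Cairo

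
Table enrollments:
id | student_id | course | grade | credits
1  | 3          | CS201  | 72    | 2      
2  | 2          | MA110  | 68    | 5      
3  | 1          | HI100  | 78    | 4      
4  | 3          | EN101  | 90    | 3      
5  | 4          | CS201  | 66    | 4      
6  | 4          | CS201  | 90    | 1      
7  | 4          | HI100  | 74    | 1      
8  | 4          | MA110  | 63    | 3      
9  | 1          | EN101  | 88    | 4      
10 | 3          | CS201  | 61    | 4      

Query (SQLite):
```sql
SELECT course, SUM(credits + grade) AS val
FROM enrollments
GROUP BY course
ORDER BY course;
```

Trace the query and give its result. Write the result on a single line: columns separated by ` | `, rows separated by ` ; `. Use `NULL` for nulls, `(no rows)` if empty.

CS201 | 300 ; EN101 | 185 ; HI100 | 157 ; MA110 | 139

For each row compute credits + grade.
Group by course; take SUM of the expression per group.
  CS201: ids {1, 5, 6, 10} → SUM(credits + grade)=300
  EN101: ids {4, 9} → SUM(credits + grade)=185
  HI100: ids {3, 7} → SUM(credits + grade)=157
  MA110: ids {2, 8} → SUM(credits + grade)=139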